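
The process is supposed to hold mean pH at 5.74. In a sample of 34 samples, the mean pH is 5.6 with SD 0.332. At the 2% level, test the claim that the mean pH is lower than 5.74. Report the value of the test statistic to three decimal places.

-2.459

H0: μ = 5.74; H1: μ < 5.74 (one-sample t-test, left-tailed).
t = (x̄ − μ₀)/(s/√n) = (5.6 − 5.74)/(0.332/√34) = -2.459
df = n − 1 = 33
p-value = P(T ≤ -2.459) ≈ 0.0097
Since p ≈ 0.0097 < α = 0.02, reject H0; the data support H1.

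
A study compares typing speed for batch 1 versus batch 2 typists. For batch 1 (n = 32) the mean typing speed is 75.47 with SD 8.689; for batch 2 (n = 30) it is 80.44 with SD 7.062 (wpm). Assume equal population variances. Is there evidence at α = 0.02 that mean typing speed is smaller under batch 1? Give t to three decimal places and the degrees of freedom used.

t = -2.462, df = 60

Let group 1 = batch 1, group 2 = batch 2. H0: μ_1 = μ_2; H1: μ_1 < μ_2 (two-sample pooled-variance t-test, left-tailed).
s_p² = [(32−1)·8.689² + (30−1)·7.062²]/(32+30−2) = 63.1124
t = (75.47 − 80.44)/√[63.1124·(1/32 + 1/30)] = -2.462
df = n₁ + n₂ − 2 = 60
p-value = P(T ≤ -2.462) ≈ 0.0084
Since p ≈ 0.0084 < α = 0.02, reject H0; the evidence is statistically significant.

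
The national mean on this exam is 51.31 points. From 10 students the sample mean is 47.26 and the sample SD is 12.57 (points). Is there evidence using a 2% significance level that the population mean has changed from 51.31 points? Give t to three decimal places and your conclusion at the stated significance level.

t = -1.019; fail to reject H0

H0: μ = 51.31; H1: μ ≠ 51.31 (one-sample t-test, two-sided).
t = (x̄ − μ₀)/(s/√n) = (47.26 − 51.31)/(12.57/√10) = -1.019
df = n − 1 = 9
Two-sided p-value ≈ 0.3349
Since p ≈ 0.3349 > α = 0.02, fail to reject H0; the data do not provide sufficient evidence against H0.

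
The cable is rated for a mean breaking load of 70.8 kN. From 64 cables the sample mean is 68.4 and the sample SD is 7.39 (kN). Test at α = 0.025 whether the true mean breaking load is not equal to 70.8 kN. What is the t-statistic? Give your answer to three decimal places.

-2.598

H0: μ = 70.8; H1: μ ≠ 70.8 (one-sample t-test, two-sided).
t = (x̄ − μ₀)/(s/√n) = (68.4 − 70.8)/(7.39/√64) = -2.598
df = n − 1 = 63
Two-sided p-value ≈ 0.0117
Since p ≈ 0.0117 < α = 0.025, reject H0; the data support H1.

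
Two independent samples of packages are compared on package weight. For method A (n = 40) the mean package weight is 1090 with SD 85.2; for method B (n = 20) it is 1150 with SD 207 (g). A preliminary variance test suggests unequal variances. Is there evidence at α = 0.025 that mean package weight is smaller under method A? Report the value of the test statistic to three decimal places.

Let group 1 = method A, group 2 = method B. H0: μ_1 = μ_2; H1: μ_1 < μ_2 (Welch's two-sample t-test, left-tailed).
t = (x̄_1 − x̄_2)/√(s_1²/n_1 + s_2²/n_2) = (1090 − 1150)/√(85.2²/40 + 207²/20) = -1.245
Welch–Satterthwaite df ≈ 22.28
p-value = P(T ≤ -1.245) ≈ 0.1131
Since p ≈ 0.1131 > α = 0.025, fail to reject H0; the evidence is not statistically significant.

-1.245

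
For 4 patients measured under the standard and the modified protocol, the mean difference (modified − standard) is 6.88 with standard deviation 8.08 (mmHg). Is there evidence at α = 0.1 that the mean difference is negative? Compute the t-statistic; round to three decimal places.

1.703

H0: μ_d = 0; H1: μ_d < 0 (paired t-test on the differences, left-tailed).
t = d̄/(s_d/√n) = 6.88/(8.08/√4) = 1.703
df = n − 1 = 3
p-value = P(T ≤ 1.703) ≈ 0.9064
Since p ≈ 0.9064 > α = 0.1, fail to reject H0; the data do not provide sufficient evidence against H0.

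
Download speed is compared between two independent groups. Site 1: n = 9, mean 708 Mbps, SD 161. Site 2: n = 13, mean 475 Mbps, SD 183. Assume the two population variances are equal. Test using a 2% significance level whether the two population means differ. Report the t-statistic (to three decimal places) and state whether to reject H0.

Let group 1 = site 1, group 2 = site 2. H0: μ_1 = μ_2; H1: μ_1 ≠ μ_2 (two-sample pooled-variance t-test, two-sided).
s_p² = [(9−1)·161² + (13−1)·183²]/(9+13−2) = 30461.8
t = (708 − 475)/√[30461.8·(1/9 + 1/13)] = 3.079
df = n₁ + n₂ − 2 = 20
Two-sided p-value ≈ 0.0059
Since p ≈ 0.0059 < α = 0.02, reject H0; the evidence is statistically significant.

t = 3.079; reject H0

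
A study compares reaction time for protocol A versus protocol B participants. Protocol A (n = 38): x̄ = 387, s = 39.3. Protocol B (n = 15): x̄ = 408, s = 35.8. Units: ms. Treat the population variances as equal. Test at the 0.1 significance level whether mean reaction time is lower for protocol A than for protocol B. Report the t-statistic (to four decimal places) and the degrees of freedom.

t = -1.7948, df = 51

Let group 1 = protocol A, group 2 = protocol B. H0: μ_1 = μ_2; H1: μ_1 < μ_2 (two-sample pooled-variance t-test, left-tailed).
s_p² = [(38−1)·39.3² + (15−1)·35.8²]/(38+15−2) = 1472.34
t = (387 − 408)/√[1472.34·(1/38 + 1/15)] = -1.7948
df = n₁ + n₂ − 2 = 51
p-value = P(T ≤ -1.7948) ≈ 0.0393
Since p ≈ 0.0393 < α = 0.1, reject H0; the evidence is statistically significant.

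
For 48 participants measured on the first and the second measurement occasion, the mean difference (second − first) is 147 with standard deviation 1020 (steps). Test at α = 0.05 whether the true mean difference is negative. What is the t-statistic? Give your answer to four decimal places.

H0: μ_d = 0; H1: μ_d < 0 (paired t-test on the differences, left-tailed).
t = d̄/(s_d/√n) = 147/(1020/√48) = 0.9985
df = n − 1 = 47
p-value = P(T ≤ 0.9985) ≈ 0.838
Since p ≈ 0.838 > α = 0.05, fail to reject H0; the evidence is not statistically significant.

0.9985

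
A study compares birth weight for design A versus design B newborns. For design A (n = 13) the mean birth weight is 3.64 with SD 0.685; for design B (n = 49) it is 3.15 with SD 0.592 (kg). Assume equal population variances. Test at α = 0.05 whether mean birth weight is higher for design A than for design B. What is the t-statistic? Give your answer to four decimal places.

Let group 1 = design A, group 2 = design B. H0: μ_1 = μ_2; H1: μ_1 > μ_2 (two-sample pooled-variance t-test, right-tailed).
s_p² = [(13−1)·0.685² + (49−1)·0.592²]/(13+49−2) = 0.374216
t = (3.64 − 3.15)/√[0.374216·(1/13 + 1/49)] = 2.5675
df = n₁ + n₂ − 2 = 60
p-value = P(T ≥ 2.5675) ≈ 0.006
Since p ≈ 0.006 < α = 0.05, reject H0; the evidence is statistically significant.

2.5675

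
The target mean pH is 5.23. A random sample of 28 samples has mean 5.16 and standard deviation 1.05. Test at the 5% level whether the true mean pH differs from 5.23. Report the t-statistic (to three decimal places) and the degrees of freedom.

H0: μ = 5.23; H1: μ ≠ 5.23 (one-sample t-test, two-sided).
t = (x̄ − μ₀)/(s/√n) = (5.16 − 5.23)/(1.05/√28) = -0.353
df = n − 1 = 27
Two-sided p-value ≈ 0.727
Since p ≈ 0.727 > α = 0.05, fail to reject H0; the data do not provide sufficient evidence against H0.

t = -0.353, df = 27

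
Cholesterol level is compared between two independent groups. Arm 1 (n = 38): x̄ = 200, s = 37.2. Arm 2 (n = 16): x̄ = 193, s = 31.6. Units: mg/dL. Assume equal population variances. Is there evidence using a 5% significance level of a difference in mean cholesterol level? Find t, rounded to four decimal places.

0.6584

Let group 1 = arm 1, group 2 = arm 2. H0: μ_1 = μ_2; H1: μ_1 ≠ μ_2 (two-sample pooled-variance t-test, two-sided).
s_p² = [(38−1)·37.2² + (16−1)·31.6²]/(38+16−2) = 1272.7
t = (200 − 193)/√[1272.7·(1/38 + 1/16)] = 0.6584
df = n₁ + n₂ − 2 = 52
Two-sided p-value ≈ 0.513
Since p ≈ 0.513 > α = 0.05, fail to reject H0; the evidence is not statistically significant.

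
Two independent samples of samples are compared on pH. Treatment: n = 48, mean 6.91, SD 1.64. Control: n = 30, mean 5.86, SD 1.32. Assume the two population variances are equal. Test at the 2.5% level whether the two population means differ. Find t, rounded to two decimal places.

Let group 1 = treatment, group 2 = control. H0: μ_1 = μ_2; H1: μ_1 ≠ μ_2 (two-sample pooled-variance t-test, two-sided).
s_p² = [(48−1)·1.64² + (30−1)·1.32²]/(48+30−2) = 2.32817
t = (6.91 − 5.86)/√[2.32817·(1/48 + 1/30)] = 2.96
df = n₁ + n₂ − 2 = 76
Two-sided p-value ≈ 0.004
Since p ≈ 0.004 < α = 0.025, reject H0; the data support H1.

2.96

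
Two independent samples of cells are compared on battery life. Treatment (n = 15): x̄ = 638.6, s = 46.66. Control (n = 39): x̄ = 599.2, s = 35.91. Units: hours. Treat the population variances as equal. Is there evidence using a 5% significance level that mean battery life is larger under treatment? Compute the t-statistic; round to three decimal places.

3.317

Let group 1 = treatment, group 2 = control. H0: μ_1 = μ_2; H1: μ_1 > μ_2 (two-sample pooled-variance t-test, right-tailed).
s_p² = [(15−1)·46.66² + (39−1)·35.91²]/(15+39−2) = 1528.5
t = (638.6 − 599.2)/√[1528.5·(1/15 + 1/39)] = 3.317
df = n₁ + n₂ − 2 = 52
p-value = P(T ≥ 3.317) ≈ 0.001
Since p ≈ 0.001 < α = 0.05, reject H0; the evidence is statistically significant.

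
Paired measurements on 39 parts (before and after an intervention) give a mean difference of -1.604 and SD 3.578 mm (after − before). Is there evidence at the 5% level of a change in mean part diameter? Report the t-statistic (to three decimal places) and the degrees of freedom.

H0: μ_d = 0; H1: μ_d ≠ 0 (paired t-test on the differences, two-sided).
t = d̄/(s_d/√n) = -1.604/(3.578/√39) = -2.800
df = n − 1 = 38
Two-sided p-value ≈ 0.0080
Since p ≈ 0.0080 < α = 0.05, reject H0; the evidence is statistically significant.

t = -2.800, df = 38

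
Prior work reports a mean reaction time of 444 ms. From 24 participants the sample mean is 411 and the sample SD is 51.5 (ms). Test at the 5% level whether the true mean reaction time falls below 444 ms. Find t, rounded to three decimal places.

H0: μ = 444; H1: μ < 444 (one-sample t-test, left-tailed).
t = (x̄ − μ₀)/(s/√n) = (411 − 444)/(51.5/√24) = -3.139
df = n − 1 = 23
p-value = P(T ≤ -3.139) ≈ 0.002
Since p ≈ 0.002 < α = 0.05, reject H0; the data support H1.

-3.139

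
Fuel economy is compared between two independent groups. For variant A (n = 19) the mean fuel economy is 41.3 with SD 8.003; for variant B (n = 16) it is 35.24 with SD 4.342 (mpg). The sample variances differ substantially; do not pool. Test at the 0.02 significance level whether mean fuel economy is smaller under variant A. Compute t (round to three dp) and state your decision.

t = 2.841; fail to reject H0

Let group 1 = variant A, group 2 = variant B. H0: μ_1 = μ_2; H1: μ_1 < μ_2 (Welch's two-sample t-test, left-tailed).
t = (x̄_1 − x̄_2)/√(s_1²/n_1 + s_2²/n_2) = (41.3 − 35.24)/√(8.003²/19 + 4.342²/16) = 2.841
Welch–Satterthwaite df ≈ 28.59
p-value = P(T ≤ 2.841) ≈ 0.996
Since p ≈ 0.996 > α = 0.02, fail to reject H0; the evidence is not statistically significant.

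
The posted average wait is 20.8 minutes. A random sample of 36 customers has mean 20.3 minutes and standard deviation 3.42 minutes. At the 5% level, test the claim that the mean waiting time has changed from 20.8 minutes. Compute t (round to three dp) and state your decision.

t = -0.877; fail to reject H0

H0: μ = 20.8; H1: μ ≠ 20.8 (one-sample t-test, two-sided).
t = (x̄ − μ₀)/(s/√n) = (20.3 − 20.8)/(3.42/√36) = -0.877
df = n − 1 = 35
Two-sided p-value ≈ 0.386
Since p ≈ 0.386 > α = 0.05, fail to reject H0; the evidence is not statistically significant.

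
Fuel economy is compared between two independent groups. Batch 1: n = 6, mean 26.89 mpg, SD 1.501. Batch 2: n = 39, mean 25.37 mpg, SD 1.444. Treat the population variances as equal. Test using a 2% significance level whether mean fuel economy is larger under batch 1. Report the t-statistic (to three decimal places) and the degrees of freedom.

Let group 1 = batch 1, group 2 = batch 2. H0: μ_1 = μ_2; H1: μ_1 > μ_2 (two-sample pooled-variance t-test, right-tailed).
s_p² = [(6−1)·1.501² + (39−1)·1.444²]/(6+39−2) = 2.10466
t = (26.89 − 25.37)/√[2.10466·(1/6 + 1/39)] = 2.389
df = n₁ + n₂ − 2 = 43
p-value = P(T ≥ 2.389) ≈ 0.0107
Since p ≈ 0.0107 < α = 0.02, reject H0; the evidence is statistically significant.

t = 2.389, df = 43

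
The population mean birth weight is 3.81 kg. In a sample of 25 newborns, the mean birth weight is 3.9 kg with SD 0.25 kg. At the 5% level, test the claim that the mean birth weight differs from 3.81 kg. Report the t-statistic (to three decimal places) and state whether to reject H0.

t = 1.800; fail to reject H0

H0: μ = 3.81; H1: μ ≠ 3.81 (one-sample t-test, two-sided).
t = (x̄ − μ₀)/(s/√n) = (3.9 − 3.81)/(0.25/√25) = 1.800
df = n − 1 = 24
Two-sided p-value ≈ 0.084
Since p ≈ 0.084 > α = 0.05, fail to reject H0; the evidence is not statistically significant.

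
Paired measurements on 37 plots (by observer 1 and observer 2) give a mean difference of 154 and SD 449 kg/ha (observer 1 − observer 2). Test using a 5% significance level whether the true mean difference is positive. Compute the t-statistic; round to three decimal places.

2.086

H0: μ_d = 0; H1: μ_d > 0 (paired t-test on the differences, right-tailed).
t = d̄/(s_d/√n) = 154/(449/√37) = 2.086
df = n − 1 = 36
p-value = P(T ≥ 2.086) ≈ 0.022
Since p ≈ 0.022 < α = 0.05, reject H0; the evidence is statistically significant.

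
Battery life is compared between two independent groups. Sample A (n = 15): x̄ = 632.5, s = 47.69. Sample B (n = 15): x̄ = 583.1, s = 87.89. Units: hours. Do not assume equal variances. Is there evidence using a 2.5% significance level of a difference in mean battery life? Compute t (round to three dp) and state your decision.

t = 1.913; fail to reject H0

Let group 1 = sample A, group 2 = sample B. H0: μ_1 = μ_2; H1: μ_1 ≠ μ_2 (Welch's two-sample t-test, two-sided).
t = (x̄_1 − x̄_2)/√(s_1²/n_1 + s_2²/n_2) = (632.5 − 583.1)/√(47.69²/15 + 87.89²/15) = 1.913
Welch–Satterthwaite df ≈ 21.59
Two-sided p-value ≈ 0.0691
Since p ≈ 0.0691 > α = 0.025, fail to reject H0; the data do not provide sufficient evidence against H0.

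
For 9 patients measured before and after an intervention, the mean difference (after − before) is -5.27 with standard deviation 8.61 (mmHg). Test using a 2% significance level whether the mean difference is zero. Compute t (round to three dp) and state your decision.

H0: μ_d = 0; H1: μ_d ≠ 0 (paired t-test on the differences, two-sided).
t = d̄/(s_d/√n) = -5.27/(8.61/√9) = -1.836
df = n − 1 = 8
Two-sided p-value ≈ 0.104
Since p ≈ 0.104 > α = 0.02, fail to reject H0; the data do not provide sufficient evidence against H0.

t = -1.836; fail to reject H0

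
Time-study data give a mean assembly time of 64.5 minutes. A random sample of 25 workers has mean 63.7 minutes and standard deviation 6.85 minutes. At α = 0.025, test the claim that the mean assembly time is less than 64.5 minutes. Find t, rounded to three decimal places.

-0.584

H0: μ = 64.5; H1: μ < 64.5 (one-sample t-test, left-tailed).
t = (x̄ − μ₀)/(s/√n) = (63.7 − 64.5)/(6.85/√25) = -0.584
df = n − 1 = 24
p-value = P(T ≤ -0.584) ≈ 0.282
Since p ≈ 0.282 > α = 0.025, fail to reject H0; the evidence is not statistically significant.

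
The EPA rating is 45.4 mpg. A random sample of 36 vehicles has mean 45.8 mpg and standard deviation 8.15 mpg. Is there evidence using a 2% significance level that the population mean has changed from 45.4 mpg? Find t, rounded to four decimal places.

0.2945

H0: μ = 45.4; H1: μ ≠ 45.4 (one-sample t-test, two-sided).
t = (x̄ − μ₀)/(s/√n) = (45.8 − 45.4)/(8.15/√36) = 0.2945
df = n − 1 = 35
Two-sided p-value ≈ 0.7701
Since p ≈ 0.7701 > α = 0.02, fail to reject H0; the evidence is not statistically significant.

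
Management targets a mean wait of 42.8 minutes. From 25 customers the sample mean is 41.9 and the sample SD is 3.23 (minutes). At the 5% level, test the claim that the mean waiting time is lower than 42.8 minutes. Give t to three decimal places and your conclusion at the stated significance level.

t = -1.393; fail to reject H0

H0: μ = 42.8; H1: μ < 42.8 (one-sample t-test, left-tailed).
t = (x̄ − μ₀)/(s/√n) = (41.9 − 42.8)/(3.23/√25) = -1.393
df = n − 1 = 24
p-value = P(T ≤ -1.393) ≈ 0.088
Since p ≈ 0.088 > α = 0.05, fail to reject H0; the data do not provide sufficient evidence against H0.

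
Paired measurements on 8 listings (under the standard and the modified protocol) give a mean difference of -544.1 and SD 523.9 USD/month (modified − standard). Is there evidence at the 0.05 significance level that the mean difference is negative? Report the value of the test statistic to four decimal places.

-2.9375

H0: μ_d = 0; H1: μ_d < 0 (paired t-test on the differences, left-tailed).
t = d̄/(s_d/√n) = -544.1/(523.9/√8) = -2.9375
df = n − 1 = 7
p-value = P(T ≤ -2.9375) ≈ 0.011
Since p ≈ 0.011 < α = 0.05, reject H0; the evidence is statistically significant.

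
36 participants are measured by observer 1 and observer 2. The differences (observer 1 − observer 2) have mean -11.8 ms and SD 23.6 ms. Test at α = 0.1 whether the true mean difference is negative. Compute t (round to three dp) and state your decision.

H0: μ_d = 0; H1: μ_d < 0 (paired t-test on the differences, left-tailed).
t = d̄/(s_d/√n) = -11.8/(23.6/√36) = -3.000
df = n − 1 = 35
p-value = P(T ≤ -3.000) ≈ 0.0025
Since p ≈ 0.0025 < α = 0.1, reject H0; the evidence is statistically significant.

t = -3.000; reject H0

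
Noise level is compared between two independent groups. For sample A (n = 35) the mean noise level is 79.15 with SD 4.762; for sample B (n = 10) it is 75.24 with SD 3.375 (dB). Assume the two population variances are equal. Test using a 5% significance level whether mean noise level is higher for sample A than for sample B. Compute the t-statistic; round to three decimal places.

Let group 1 = sample A, group 2 = sample B. H0: μ_1 = μ_2; H1: μ_1 > μ_2 (two-sample pooled-variance t-test, right-tailed).
s_p² = [(35−1)·4.762² + (10−1)·3.375²]/(35+10−2) = 20.3145
t = (79.15 − 75.24)/√[20.3145·(1/35 + 1/10)] = 2.419
df = n₁ + n₂ − 2 = 43
p-value = P(T ≥ 2.419) ≈ 0.0099
Since p ≈ 0.0099 < α = 0.05, reject H0; the data support H1.

2.419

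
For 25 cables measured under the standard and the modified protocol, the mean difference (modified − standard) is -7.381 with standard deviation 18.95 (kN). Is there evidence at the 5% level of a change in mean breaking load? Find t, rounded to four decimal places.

H0: μ_d = 0; H1: μ_d ≠ 0 (paired t-test on the differences, two-sided).
t = d̄/(s_d/√n) = -7.381/(18.95/√25) = -1.9475
df = n − 1 = 24
Two-sided p-value ≈ 0.0633
Since p ≈ 0.0633 > α = 0.05, fail to reject H0; the data do not provide sufficient evidence against H0.

-1.9475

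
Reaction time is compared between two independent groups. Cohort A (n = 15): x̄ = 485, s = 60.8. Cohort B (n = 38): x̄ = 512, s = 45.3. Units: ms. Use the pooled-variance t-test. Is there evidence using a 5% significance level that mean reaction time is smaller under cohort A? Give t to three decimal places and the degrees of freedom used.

t = -1.770, df = 51

Let group 1 = cohort A, group 2 = cohort B. H0: μ_1 = μ_2; H1: μ_1 < μ_2 (two-sample pooled-variance t-test, left-tailed).
s_p² = [(15−1)·60.8² + (38−1)·45.3²]/(15+38−2) = 2503.54
t = (485 − 512)/√[2503.54·(1/15 + 1/38)] = -1.770
df = n₁ + n₂ − 2 = 51
p-value = P(T ≤ -1.770) ≈ 0.0414
Since p ≈ 0.0414 < α = 0.05, reject H0; the data support H1.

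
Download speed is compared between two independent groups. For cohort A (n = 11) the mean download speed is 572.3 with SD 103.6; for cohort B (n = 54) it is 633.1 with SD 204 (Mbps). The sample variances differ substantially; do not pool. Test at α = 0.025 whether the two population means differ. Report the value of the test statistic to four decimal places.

-1.4549

Let group 1 = cohort A, group 2 = cohort B. H0: μ_1 = μ_2; H1: μ_1 ≠ μ_2 (Welch's two-sample t-test, two-sided).
t = (x̄_1 − x̄_2)/√(s_1²/n_1 + s_2²/n_2) = (572.3 − 633.1)/√(103.6²/11 + 204²/54) = -1.4549
Welch–Satterthwaite df ≈ 28.66
Two-sided p-value ≈ 0.157
Since p ≈ 0.157 > α = 0.025, fail to reject H0; the data do not provide sufficient evidence against H0.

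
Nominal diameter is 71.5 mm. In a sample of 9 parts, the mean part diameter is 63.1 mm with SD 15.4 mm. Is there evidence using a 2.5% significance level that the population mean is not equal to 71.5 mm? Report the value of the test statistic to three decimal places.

H0: μ = 71.5; H1: μ ≠ 71.5 (one-sample t-test, two-sided).
t = (x̄ − μ₀)/(s/√n) = (63.1 − 71.5)/(15.4/√9) = -1.636
df = n − 1 = 8
Two-sided p-value ≈ 0.1404
Since p ≈ 0.1404 > α = 0.025, fail to reject H0; the data do not provide sufficient evidence against H0.

-1.636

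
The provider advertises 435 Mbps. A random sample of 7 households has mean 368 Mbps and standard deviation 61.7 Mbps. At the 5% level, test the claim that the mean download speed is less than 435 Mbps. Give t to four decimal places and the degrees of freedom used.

H0: μ = 435; H1: μ < 435 (one-sample t-test, left-tailed).
t = (x̄ − μ₀)/(s/√n) = (368 − 435)/(61.7/√7) = -2.8730
df = n − 1 = 6
p-value = P(T ≤ -2.8730) ≈ 0.0142
Since p ≈ 0.0142 < α = 0.05, reject H0; the data support H1.

t = -2.8730, df = 6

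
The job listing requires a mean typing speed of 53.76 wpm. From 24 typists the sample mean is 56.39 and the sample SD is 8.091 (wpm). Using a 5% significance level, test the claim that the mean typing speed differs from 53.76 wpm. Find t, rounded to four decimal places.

1.5924

H0: μ = 53.76; H1: μ ≠ 53.76 (one-sample t-test, two-sided).
t = (x̄ − μ₀)/(s/√n) = (56.39 − 53.76)/(8.091/√24) = 1.5924
df = n − 1 = 23
Two-sided p-value ≈ 0.125
Since p ≈ 0.125 > α = 0.05, fail to reject H0; the evidence is not statistically significant.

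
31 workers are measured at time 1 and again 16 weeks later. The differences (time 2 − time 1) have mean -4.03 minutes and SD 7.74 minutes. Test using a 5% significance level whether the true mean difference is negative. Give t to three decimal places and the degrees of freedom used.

t = -2.899, df = 30

H0: μ_d = 0; H1: μ_d < 0 (paired t-test on the differences, left-tailed).
t = d̄/(s_d/√n) = -4.03/(7.74/√31) = -2.899
df = n − 1 = 30
p-value = P(T ≤ -2.899) ≈ 0.0035
Since p ≈ 0.0035 < α = 0.05, reject H0; the data support H1.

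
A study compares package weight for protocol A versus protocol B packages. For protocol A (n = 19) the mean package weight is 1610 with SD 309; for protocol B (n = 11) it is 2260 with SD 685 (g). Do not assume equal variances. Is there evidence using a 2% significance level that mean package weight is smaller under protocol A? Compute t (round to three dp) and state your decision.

t = -2.977; reject H0

Let group 1 = protocol A, group 2 = protocol B. H0: μ_1 = μ_2; H1: μ_1 < μ_2 (Welch's two-sample t-test, left-tailed).
t = (x̄_1 − x̄_2)/√(s_1²/n_1 + s_2²/n_2) = (1610 − 2260)/√(309²/19 + 685²/11) = -2.977
Welch–Satterthwaite df ≈ 12.40
p-value = P(T ≤ -2.977) ≈ 0.006
Since p ≈ 0.006 < α = 0.02, reject H0; the evidence is statistically significant.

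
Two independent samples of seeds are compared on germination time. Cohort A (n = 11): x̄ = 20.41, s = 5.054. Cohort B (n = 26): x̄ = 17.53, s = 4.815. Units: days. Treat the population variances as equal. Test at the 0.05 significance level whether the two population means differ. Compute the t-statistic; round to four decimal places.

1.6393

Let group 1 = cohort A, group 2 = cohort B. H0: μ_1 = μ_2; H1: μ_1 ≠ μ_2 (two-sample pooled-variance t-test, two-sided).
s_p² = [(11−1)·5.054² + (26−1)·4.815²]/(11+26−2) = 23.8581
t = (20.41 − 17.53)/√[23.8581·(1/11 + 1/26)] = 1.6393
df = n₁ + n₂ − 2 = 35
Two-sided p-value ≈ 0.110
Since p ≈ 0.110 > α = 0.05, fail to reject H0; the data do not provide sufficient evidence against H0.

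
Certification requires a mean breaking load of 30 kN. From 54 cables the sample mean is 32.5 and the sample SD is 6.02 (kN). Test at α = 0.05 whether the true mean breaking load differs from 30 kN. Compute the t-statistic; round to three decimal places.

3.052

H0: μ = 30; H1: μ ≠ 30 (one-sample t-test, two-sided).
t = (x̄ − μ₀)/(s/√n) = (32.5 − 30)/(6.02/√54) = 3.052
df = n − 1 = 53
Two-sided p-value ≈ 0.0036
Since p ≈ 0.0036 < α = 0.05, reject H0; the data support H1.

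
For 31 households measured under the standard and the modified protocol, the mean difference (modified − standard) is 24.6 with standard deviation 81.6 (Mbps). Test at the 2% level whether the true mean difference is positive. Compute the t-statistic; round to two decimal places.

1.68

H0: μ_d = 0; H1: μ_d > 0 (paired t-test on the differences, right-tailed).
t = d̄/(s_d/√n) = 24.6/(81.6/√31) = 1.68
df = n − 1 = 30
p-value = P(T ≥ 1.68) ≈ 0.0518
Since p ≈ 0.0518 > α = 0.02, fail to reject H0; the evidence is not statistically significant.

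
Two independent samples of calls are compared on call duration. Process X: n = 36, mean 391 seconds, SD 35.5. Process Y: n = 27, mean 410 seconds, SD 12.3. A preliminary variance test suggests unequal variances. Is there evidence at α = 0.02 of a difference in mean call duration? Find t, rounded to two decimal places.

Let group 1 = process X, group 2 = process Y. H0: μ_1 = μ_2; H1: μ_1 ≠ μ_2 (Welch's two-sample t-test, two-sided).
t = (x̄_1 − x̄_2)/√(s_1²/n_1 + s_2²/n_2) = (391 − 410)/√(35.5²/36 + 12.3²/27) = -2.98
Welch–Satterthwaite df ≈ 45.53
Two-sided p-value ≈ 0.0046
Since p ≈ 0.0046 < α = 0.02, reject H0; the evidence is statistically significant.

-2.98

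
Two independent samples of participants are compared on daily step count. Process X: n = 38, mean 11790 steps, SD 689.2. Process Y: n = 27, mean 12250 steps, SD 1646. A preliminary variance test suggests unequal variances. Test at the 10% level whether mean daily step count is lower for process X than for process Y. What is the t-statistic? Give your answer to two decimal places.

-1.37

Let group 1 = process X, group 2 = process Y. H0: μ_1 = μ_2; H1: μ_1 < μ_2 (Welch's two-sample t-test, left-tailed).
t = (x̄_1 − x̄_2)/√(s_1²/n_1 + s_2²/n_2) = (11790 − 12250)/√(689.2²/38 + 1646²/27) = -1.37
Welch–Satterthwaite df ≈ 32.53
p-value = P(T ≤ -1.37) ≈ 0.090
Since p ≈ 0.090 < α = 0.1, reject H0; the evidence is statistically significant.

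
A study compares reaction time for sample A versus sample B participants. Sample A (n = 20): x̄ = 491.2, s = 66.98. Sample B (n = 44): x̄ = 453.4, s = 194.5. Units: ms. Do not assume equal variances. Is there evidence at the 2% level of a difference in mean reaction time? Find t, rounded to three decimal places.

1.148

Let group 1 = sample A, group 2 = sample B. H0: μ_1 = μ_2; H1: μ_1 ≠ μ_2 (Welch's two-sample t-test, two-sided).
t = (x̄_1 − x̄_2)/√(s_1²/n_1 + s_2²/n_2) = (491.2 − 453.4)/√(66.98²/20 + 194.5²/44) = 1.148
Welch–Satterthwaite df ≈ 59.24
Two-sided p-value ≈ 0.2556
Since p ≈ 0.2556 > α = 0.02, fail to reject H0; the data do not provide sufficient evidence against H0.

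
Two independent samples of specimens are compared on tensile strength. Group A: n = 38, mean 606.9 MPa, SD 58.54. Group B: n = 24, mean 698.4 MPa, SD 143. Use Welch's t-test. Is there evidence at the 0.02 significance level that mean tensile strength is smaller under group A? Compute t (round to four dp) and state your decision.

t = -2.9809; reject H0

Let group 1 = group A, group 2 = group B. H0: μ_1 = μ_2; H1: μ_1 < μ_2 (Welch's two-sample t-test, left-tailed).
t = (x̄_1 − x̄_2)/√(s_1²/n_1 + s_2²/n_2) = (606.9 − 698.4)/√(58.54²/38 + 143²/24) = -2.9809
Welch–Satterthwaite df ≈ 27.93
p-value = P(T ≤ -2.9809) ≈ 0.003
Since p ≈ 0.003 < α = 0.02, reject H0; the data support H1.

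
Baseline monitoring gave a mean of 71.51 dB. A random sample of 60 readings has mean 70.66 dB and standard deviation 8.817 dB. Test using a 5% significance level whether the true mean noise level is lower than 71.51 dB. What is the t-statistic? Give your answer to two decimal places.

-0.75

H0: μ = 71.51; H1: μ < 71.51 (one-sample t-test, left-tailed).
t = (x̄ − μ₀)/(s/√n) = (70.66 − 71.51)/(8.817/√60) = -0.75
df = n − 1 = 59
p-value = P(T ≤ -0.75) ≈ 0.229
Since p ≈ 0.229 > α = 0.05, fail to reject H0; the evidence is not statistically significant.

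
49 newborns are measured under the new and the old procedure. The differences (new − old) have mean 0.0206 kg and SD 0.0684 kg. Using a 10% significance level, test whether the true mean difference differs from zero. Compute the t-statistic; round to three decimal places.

H0: μ_d = 0; H1: μ_d ≠ 0 (paired t-test on the differences, two-sided).
t = d̄/(s_d/√n) = 0.0206/(0.0684/√49) = 2.108
df = n − 1 = 48
Two-sided p-value ≈ 0.0403
Since p ≈ 0.0403 < α = 0.1, reject H0; the evidence is statistically significant.

2.108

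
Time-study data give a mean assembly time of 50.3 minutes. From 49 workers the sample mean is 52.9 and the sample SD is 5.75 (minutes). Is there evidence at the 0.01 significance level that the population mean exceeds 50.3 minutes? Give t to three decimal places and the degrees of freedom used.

t = 3.165, df = 48

H0: μ = 50.3; H1: μ > 50.3 (one-sample t-test, right-tailed).
t = (x̄ − μ₀)/(s/√n) = (52.9 − 50.3)/(5.75/√49) = 3.165
df = n − 1 = 48
p-value = P(T ≥ 3.165) ≈ 0.001
Since p ≈ 0.001 < α = 0.01, reject H0; the evidence is statistically significant.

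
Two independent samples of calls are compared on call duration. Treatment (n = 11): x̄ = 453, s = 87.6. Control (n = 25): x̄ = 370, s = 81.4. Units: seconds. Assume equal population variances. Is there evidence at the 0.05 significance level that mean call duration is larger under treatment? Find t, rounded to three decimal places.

Let group 1 = treatment, group 2 = control. H0: μ_1 = μ_2; H1: μ_1 > μ_2 (two-sample pooled-variance t-test, right-tailed).
s_p² = [(11−1)·87.6² + (25−1)·81.4²]/(11+25−2) = 6934.14
t = (453 − 370)/√[6934.14·(1/11 + 1/25)] = 2.755
df = n₁ + n₂ − 2 = 34
p-value = P(T ≥ 2.755) ≈ 0.005
Since p ≈ 0.005 < α = 0.05, reject H0; the data support H1.

2.755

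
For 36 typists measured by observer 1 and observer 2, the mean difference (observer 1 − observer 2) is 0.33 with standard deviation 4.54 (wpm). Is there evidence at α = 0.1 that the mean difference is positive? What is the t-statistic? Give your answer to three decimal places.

H0: μ_d = 0; H1: μ_d > 0 (paired t-test on the differences, right-tailed).
t = d̄/(s_d/√n) = 0.33/(4.54/√36) = 0.436
df = n − 1 = 35
p-value = P(T ≥ 0.436) ≈ 0.333
Since p ≈ 0.333 > α = 0.1, fail to reject H0; the data do not provide sufficient evidence against H0.

0.436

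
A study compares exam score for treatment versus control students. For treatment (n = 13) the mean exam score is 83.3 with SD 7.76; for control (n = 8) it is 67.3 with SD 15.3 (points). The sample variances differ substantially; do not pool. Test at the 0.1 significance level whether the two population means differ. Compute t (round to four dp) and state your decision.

t = 2.7483; reject H0

Let group 1 = treatment, group 2 = control. H0: μ_1 = μ_2; H1: μ_1 ≠ μ_2 (Welch's two-sample t-test, two-sided).
t = (x̄_1 − x̄_2)/√(s_1²/n_1 + s_2²/n_2) = (83.3 − 67.3)/√(7.76²/13 + 15.3²/8) = 2.7483
Welch–Satterthwaite df ≈ 9.26
Two-sided p-value ≈ 0.0220
Since p ≈ 0.0220 < α = 0.1, reject H0; the data support H1.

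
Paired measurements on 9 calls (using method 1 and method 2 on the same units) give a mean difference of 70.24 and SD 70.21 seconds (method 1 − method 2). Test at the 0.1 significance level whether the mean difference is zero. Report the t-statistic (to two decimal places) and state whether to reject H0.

H0: μ_d = 0; H1: μ_d ≠ 0 (paired t-test on the differences, two-sided).
t = d̄/(s_d/√n) = 70.24/(70.21/√9) = 3.00
df = n − 1 = 8
Two-sided p-value ≈ 0.0170
Since p ≈ 0.0170 < α = 0.1, reject H0; the evidence is statistically significant.

t = 3.00; reject H0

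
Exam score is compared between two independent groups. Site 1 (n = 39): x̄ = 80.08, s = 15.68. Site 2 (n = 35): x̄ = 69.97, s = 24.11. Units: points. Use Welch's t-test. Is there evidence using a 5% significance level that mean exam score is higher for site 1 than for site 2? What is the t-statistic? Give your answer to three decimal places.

Let group 1 = site 1, group 2 = site 2. H0: μ_1 = μ_2; H1: μ_1 > μ_2 (Welch's two-sample t-test, right-tailed).
t = (x̄_1 − x̄_2)/√(s_1²/n_1 + s_2²/n_2) = (80.08 − 69.97)/√(15.68²/39 + 24.11²/35) = 2.112
Welch–Satterthwaite df ≈ 57.32
p-value = P(T ≥ 2.112) ≈ 0.0195
Since p ≈ 0.0195 < α = 0.05, reject H0; the evidence is statistically significant.

2.112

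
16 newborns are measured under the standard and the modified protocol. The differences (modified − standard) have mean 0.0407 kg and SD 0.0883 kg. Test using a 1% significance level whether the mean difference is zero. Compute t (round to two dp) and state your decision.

H0: μ_d = 0; H1: μ_d ≠ 0 (paired t-test on the differences, two-sided).
t = d̄/(s_d/√n) = 0.0407/(0.0883/√16) = 1.84
df = n − 1 = 15
Two-sided p-value ≈ 0.0851
Since p ≈ 0.0851 > α = 0.01, fail to reject H0; the data do not provide sufficient evidence against H0.

t = 1.84; fail to reject H0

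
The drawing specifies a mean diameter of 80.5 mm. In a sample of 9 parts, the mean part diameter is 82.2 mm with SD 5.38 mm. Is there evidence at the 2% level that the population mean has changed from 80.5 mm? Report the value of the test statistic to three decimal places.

H0: μ = 80.5; H1: μ ≠ 80.5 (one-sample t-test, two-sided).
t = (x̄ − μ₀)/(s/√n) = (82.2 − 80.5)/(5.38/√9) = 0.948
df = n − 1 = 8
Two-sided p-value ≈ 0.3709
Since p ≈ 0.3709 > α = 0.02, fail to reject H0; the evidence is not statistically significant.

0.948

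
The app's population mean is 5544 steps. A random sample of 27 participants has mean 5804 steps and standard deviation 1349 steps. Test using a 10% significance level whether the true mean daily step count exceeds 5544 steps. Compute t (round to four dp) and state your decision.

t = 1.0015; fail to reject H0

H0: μ = 5544; H1: μ > 5544 (one-sample t-test, right-tailed).
t = (x̄ − μ₀)/(s/√n) = (5804 − 5544)/(1349/√27) = 1.0015
df = n − 1 = 26
p-value = P(T ≥ 1.0015) ≈ 0.1629
Since p ≈ 0.1629 > α = 0.1, fail to reject H0; the data do not provide sufficient evidence against H0.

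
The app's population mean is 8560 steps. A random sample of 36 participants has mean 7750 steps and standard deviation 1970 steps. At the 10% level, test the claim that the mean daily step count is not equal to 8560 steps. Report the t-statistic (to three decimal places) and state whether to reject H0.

H0: μ = 8560; H1: μ ≠ 8560 (one-sample t-test, two-sided).
t = (x̄ − μ₀)/(s/√n) = (7750 − 8560)/(1970/√36) = -2.467
df = n − 1 = 35
Two-sided p-value ≈ 0.0187
Since p ≈ 0.0187 < α = 0.1, reject H0; the data support H1.

t = -2.467; reject H0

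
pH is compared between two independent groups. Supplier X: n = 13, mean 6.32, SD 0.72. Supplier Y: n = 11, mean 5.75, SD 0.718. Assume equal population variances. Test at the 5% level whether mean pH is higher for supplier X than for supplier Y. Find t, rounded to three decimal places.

1.935

Let group 1 = supplier X, group 2 = supplier Y. H0: μ_1 = μ_2; H1: μ_1 > μ_2 (two-sample pooled-variance t-test, right-tailed).
s_p² = [(13−1)·0.72² + (11−1)·0.718²]/(13+11−2) = 0.517093
t = (6.32 − 5.75)/√[0.517093·(1/13 + 1/11)] = 1.935
df = n₁ + n₂ − 2 = 22
p-value = P(T ≥ 1.935) ≈ 0.033
Since p ≈ 0.033 < α = 0.05, reject H0; the evidence is statistically significant.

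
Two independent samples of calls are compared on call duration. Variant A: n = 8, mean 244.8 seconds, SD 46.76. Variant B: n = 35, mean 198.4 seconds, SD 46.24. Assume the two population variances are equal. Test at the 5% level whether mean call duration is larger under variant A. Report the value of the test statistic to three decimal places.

Let group 1 = variant A, group 2 = variant B. H0: μ_1 = μ_2; H1: μ_1 > μ_2 (two-sample pooled-variance t-test, right-tailed).
s_p² = [(8−1)·46.76² + (35−1)·46.24²]/(8+35−2) = 2146.39
t = (244.8 − 198.4)/√[2146.39·(1/8 + 1/35)] = 2.556
df = n₁ + n₂ − 2 = 41
p-value = P(T ≥ 2.556) ≈ 0.0072
Since p ≈ 0.0072 < α = 0.05, reject H0; the evidence is statistically significant.

2.556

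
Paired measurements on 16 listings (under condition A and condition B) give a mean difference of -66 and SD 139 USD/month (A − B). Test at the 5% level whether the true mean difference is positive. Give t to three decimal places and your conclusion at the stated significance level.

t = -1.899; fail to reject H0

H0: μ_d = 0; H1: μ_d > 0 (paired t-test on the differences, right-tailed).
t = d̄/(s_d/√n) = -66/(139/√16) = -1.899
df = n − 1 = 15
p-value = P(T ≥ -1.899) ≈ 0.962
Since p ≈ 0.962 > α = 0.05, fail to reject H0; the data do not provide sufficient evidence against H0.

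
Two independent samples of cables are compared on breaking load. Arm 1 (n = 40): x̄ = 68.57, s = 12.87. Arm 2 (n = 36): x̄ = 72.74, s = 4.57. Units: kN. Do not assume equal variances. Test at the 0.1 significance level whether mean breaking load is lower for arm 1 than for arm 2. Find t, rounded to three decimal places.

-1.919

Let group 1 = arm 1, group 2 = arm 2. H0: μ_1 = μ_2; H1: μ_1 < μ_2 (Welch's two-sample t-test, left-tailed).
t = (x̄_1 − x̄_2)/√(s_1²/n_1 + s_2²/n_2) = (68.57 − 72.74)/√(12.87²/40 + 4.57²/36) = -1.919
Welch–Satterthwaite df ≈ 49.61
p-value = P(T ≤ -1.919) ≈ 0.030
Since p ≈ 0.030 < α = 0.1, reject H0; the data support H1.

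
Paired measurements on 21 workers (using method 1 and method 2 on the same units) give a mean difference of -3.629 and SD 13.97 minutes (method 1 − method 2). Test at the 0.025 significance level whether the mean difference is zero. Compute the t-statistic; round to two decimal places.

H0: μ_d = 0; H1: μ_d ≠ 0 (paired t-test on the differences, two-sided).
t = d̄/(s_d/√n) = -3.629/(13.97/√21) = -1.19
df = n − 1 = 20
Two-sided p-value ≈ 0.2478
Since p ≈ 0.2478 > α = 0.025, fail to reject H0; the data do not provide sufficient evidence against H0.

-1.19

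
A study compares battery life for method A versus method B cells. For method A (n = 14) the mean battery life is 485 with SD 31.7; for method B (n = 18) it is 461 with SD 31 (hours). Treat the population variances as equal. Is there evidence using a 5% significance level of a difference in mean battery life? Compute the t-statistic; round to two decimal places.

Let group 1 = method A, group 2 = method B. H0: μ_1 = μ_2; H1: μ_1 ≠ μ_2 (two-sample pooled-variance t-test, two-sided).
s_p² = [(14−1)·31.7² + (18−1)·31²]/(14+18−2) = 980.019
t = (485 − 461)/√[980.019·(1/14 + 1/18)] = 2.15
df = n₁ + n₂ − 2 = 30
Two-sided p-value ≈ 0.0396
Since p ≈ 0.0396 < α = 0.05, reject H0; the evidence is statistically significant.

2.15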